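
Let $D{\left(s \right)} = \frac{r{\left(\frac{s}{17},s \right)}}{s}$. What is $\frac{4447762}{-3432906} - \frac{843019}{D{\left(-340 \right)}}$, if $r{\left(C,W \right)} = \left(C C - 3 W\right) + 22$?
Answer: $\frac{245988820154989}{1237562613} \approx 1.9877 \cdot 10^{5}$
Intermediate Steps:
$r{\left(C,W \right)} = 22 + C^{2} - 3 W$ ($r{\left(C,W \right)} = \left(C^{2} - 3 W\right) + 22 = 22 + C^{2} - 3 W$)
$D{\left(s \right)} = \frac{22 - 3 s + \frac{s^{2}}{289}}{s}$ ($D{\left(s \right)} = \frac{22 + \left(\frac{s}{17}\right)^{2} - 3 s}{s} = \frac{22 + \frac{s^{2}}{289} - 3 s}{s} = \frac{22 - 3 s + \frac{s^{2}}{289}}{s}$)
$\frac{4447762}{-3432906} - \frac{843019}{D{\left(-340 \right)}} = \frac{4447762}{-3432906} - \frac{843019}{-3 + \frac{22}{-340} + \frac{1}{289} \left(-340\right)} = 4447762 \left(- \frac{1}{3432906}\right) - \frac{843019}{-3 + 22 \left(- \frac{1}{340}\right) - \frac{20}{17}} = - \frac{2223881}{1716453} - \frac{843019}{-3 - \frac{11}{170} - \frac{20}{17}} = - \frac{2223881}{1716453} - \frac{843019}{- \frac{721}{170}} = - \frac{2223881}{1716453} - - \frac{143313230}{721} = - \frac{2223881}{1716453} + \frac{143313230}{721} = \frac{245988820154989}{1237562613}$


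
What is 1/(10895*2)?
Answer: 1/21790 ≈ 4.5893e-5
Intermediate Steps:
1/(10895*2) = 1/21790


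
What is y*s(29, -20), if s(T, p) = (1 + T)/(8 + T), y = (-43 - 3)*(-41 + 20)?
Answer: 28980/37 ≈ 783.24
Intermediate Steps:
y = 966 (y = -46*(-21) = 966)
s(T, p) = (1 + T)/(8 + T)
y*s(29, -20) = 966*((1 + 29)/(8 + 29)) = 966*(30/37) = 28980/37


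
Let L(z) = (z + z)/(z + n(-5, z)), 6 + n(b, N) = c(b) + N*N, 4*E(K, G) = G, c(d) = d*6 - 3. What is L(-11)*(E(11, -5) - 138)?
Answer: 6127/142 ≈ 43.148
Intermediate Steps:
c(d) = -3 + 6*d (c(d) = 6*d - 3 = -3 + 6*d)
E(K, G) = G/4
n(b, N) = -9 + N**2 + 6*b (n(b, N) = -6 + ((-3 + 6*b) + N*N) = -6 + ((-3 + 6*b) + N**2) = -6 + (-3 + N**2 + 6*b) = -9 + N**2 + 6*b)
L(z) = 2*z/(-39 + z + z**2) (L(z) = (z + z)/(z + (-9 + z**2 + 6*(-5))) = (2*z)/(z + (-9 + z**2 - 30)) = (2*z)/(z + (-39 + z**2)) = (2*z)/(-39 + z + z**2) = 2*z/(-39 + z + z**2))
L(-11)*(E(11, -5) - 138) = (2*(-11)/(-39 - 11 + (-11)**2))*((1/4)*(-5) - 138) = (2*(-11)/(-39 - 11 + 121))*(-5/4 - 138) = (2*(-11)/71)*(-557/4) = (2*(-11)*(1/71))*(-557/4) = -22/71*(-557/4) = 6127/142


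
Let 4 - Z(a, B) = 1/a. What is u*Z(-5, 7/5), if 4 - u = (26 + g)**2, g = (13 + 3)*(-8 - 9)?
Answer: -1270752/5 ≈ -2.5415e+5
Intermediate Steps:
g = -272 (g = 16*(-17) = -272)
u = -60512 (u = 4 - (26 - 272)**2 = 4 - 1*(-246)**2 = 4 - 1*60516 = 4 - 60516 = -60512)
Z(a, B) = 4 - 1/a
u*Z(-5, 7/5) = -60512*(4 - 1/(-5)) = -60512*(4 - 1*(-1/5)) = -60512*(4 + 1/5) = -60512*21/5 = -1270752/5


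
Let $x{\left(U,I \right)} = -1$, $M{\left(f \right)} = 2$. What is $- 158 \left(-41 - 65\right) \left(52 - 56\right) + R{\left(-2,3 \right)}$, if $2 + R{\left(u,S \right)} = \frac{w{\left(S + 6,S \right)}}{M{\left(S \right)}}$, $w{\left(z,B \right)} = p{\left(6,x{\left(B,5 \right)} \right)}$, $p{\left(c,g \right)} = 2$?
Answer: $-66993$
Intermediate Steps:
$w{\left(z,B \right)} = 2$
$R{\left(u,S \right)} = -1$ ($R{\left(u,S \right)} = -2 + \frac{2}{2} = -2 + 2 \cdot \frac{1}{2} = -2 + 1 = -1$)
$- 158 \left(-41 - 65\right) \left(52 - 56\right) + R{\left(-2,3 \right)} = - 158 \left(-41 - 65\right) \left(52 - 56\right) - 1 = - 158 \left(\left(-106\right) \left(-4\right)\right) - 1 = \left(-158\right) 424 - 1 = -66992 - 1 = -66993$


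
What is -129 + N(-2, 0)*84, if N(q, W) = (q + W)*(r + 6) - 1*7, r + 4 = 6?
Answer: -2061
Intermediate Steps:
r = 2 (r = -4 + 6 = 2)
N(q, W) = -7 + 8*W + 8*q (N(q, W) = (q + W)*(2 + 6) - 1*7 = (W + q)*8 - 7 = (8*W + 8*q) - 7 = -7 + 8*W + 8*q)
-129 + N(-2, 0)*84 = -129 + (-7 + 8*0 + 8*(-2))*84 = -129 + (-7 + 0 - 16)*84 = -129 - 23*84 = -129 - 1932 = -2061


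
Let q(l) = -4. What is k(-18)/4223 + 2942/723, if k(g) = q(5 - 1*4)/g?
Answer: 37272680/9159687 ≈ 4.0692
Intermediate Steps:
k(g) = -4/g
k(-18)/4223 + 2942/723 = -4/(-18)/4223 + 2942/723 = -4*(-1/18)*(1/4223) + 2942*(1/723) = (2/9)*(1/4223) + 2942/723 = 2/38007 + 2942/723 = 37272680/9159687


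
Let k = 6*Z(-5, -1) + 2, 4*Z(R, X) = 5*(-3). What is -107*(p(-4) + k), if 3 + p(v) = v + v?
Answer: 6741/2 ≈ 3370.5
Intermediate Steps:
Z(R, X) = -15/4 (Z(R, X) = (5*(-3))/4 = (¼)*(-15) = -15/4)
k = -41/2 (k = 6*(-15/4) + 2 = -45/2 + 2 = -41/2 ≈ -20.500)
p(v) = -3 + 2*v (p(v) = -3 + (v + v) = -3 + 2*v)
-107*(p(-4) + k) = -107*((-3 + 2*(-4)) - 41/2) = -107*((-3 - 8) - 41/2) = -107*(-11 - 41/2) = -107*(-63/2) = 6741/2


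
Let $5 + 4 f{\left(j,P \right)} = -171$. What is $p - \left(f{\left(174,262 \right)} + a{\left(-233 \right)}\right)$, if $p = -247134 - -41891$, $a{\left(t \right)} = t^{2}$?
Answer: $-259488$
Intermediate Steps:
$f{\left(j,P \right)} = -44$ ($f{\left(j,P \right)} = - \frac{5}{4} + \frac{1}{4} \left(-171\right) = - \frac{5}{4} - \frac{171}{4} = -44$)
$p = -205243$ ($p = -247134 + 41891 = -205243$)
$p - \left(f{\left(174,262 \right)} + a{\left(-233 \right)}\right) = -205243 - \left(-44 + \left(-233\right)^{2}\right) = -205243 - \left(-44 + 54289\right) = -205243 - 54245 = -259488$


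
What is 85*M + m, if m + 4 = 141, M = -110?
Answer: -9213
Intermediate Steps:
m = 137 (m = -4 + 141 = 137)
85*M + m = 85*(-110) + 137 = -9350 + 137 = -9213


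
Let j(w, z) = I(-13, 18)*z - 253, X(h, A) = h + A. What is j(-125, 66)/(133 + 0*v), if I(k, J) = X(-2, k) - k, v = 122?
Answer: -55/19 ≈ -2.8947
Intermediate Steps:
X(h, A) = A + h
I(k, J) = -2 (I(k, J) = (k - 2) - k = (-2 + k) - k = -2)
j(w, z) = -253 - 2*z (j(w, z) = -2*z - 253 = -253 - 2*z)
j(-125, 66)/(133 + 0*v) = (-253 - 2*66)/(133 + 0*122) = (-253 - 132)/(133 + 0) = -385/133 = -385*1/133 = -55/19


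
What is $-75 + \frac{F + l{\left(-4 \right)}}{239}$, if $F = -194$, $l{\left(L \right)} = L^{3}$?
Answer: $- \frac{18183}{239} \approx -76.079$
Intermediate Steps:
$-75 + \frac{F + l{\left(-4 \right)}}{239} = -75 + \frac{-194 + \left(-4\right)^{3}}{239} = -75 + \left(-194 - 64\right) \frac{1}{239} = -75 - \frac{258}{239} = - \frac{18183}{239}$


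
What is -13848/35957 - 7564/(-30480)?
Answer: -37527073/273992340 ≈ -0.13696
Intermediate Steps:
-13848/35957 - 7564/(-30480) = -13848*1/35957 - 7564*(-1/30480) = -13848/35957 + 1891/7620 = -37527073/273992340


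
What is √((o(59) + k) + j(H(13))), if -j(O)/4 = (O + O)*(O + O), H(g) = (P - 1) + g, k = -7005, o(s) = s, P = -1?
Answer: I*√8882 ≈ 94.244*I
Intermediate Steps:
H(g) = -2 + g (H(g) = (-1 - 1) + g = -2 + g)
j(O) = -16*O² (j(O) = -4*(O + O)*(O + O) = -4*2*O*2*O = -16*O²)
√((o(59) + k) + j(H(13))) = √((59 - 7005) - 16*(-2 + 13)²) = √(-6946 - 16*11²) = √(-6946 - 16*121) = √(-6946 - 1936) = √(-8882) = I*√8882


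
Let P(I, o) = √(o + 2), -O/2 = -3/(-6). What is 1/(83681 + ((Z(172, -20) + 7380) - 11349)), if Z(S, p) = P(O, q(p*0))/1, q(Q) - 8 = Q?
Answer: 39856/3177001467 - √10/6354002934 ≈ 1.2545e-5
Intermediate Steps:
q(Q) = 8 + Q
O = -1 (O = -(-6)/(-6) = -(-6)*(-1)/6 = -2*½ = -1)
P(I, o) = √(2 + o)
Z(S, p) = √10 (Z(S, p) = √(2 + (8 + p*0))/1 = √(2 + (8 + 0))*1 = √(2 + 8)*1 = √10*1 = √10)
1/(83681 + ((Z(172, -20) + 7380) - 11349)) = 1/(83681 + ((√10 + 7380) - 11349)) = 1/(83681 + ((7380 + √10) - 11349)) = 1/(83681 + (-3969 + √10)) = 1/(79712 + √10)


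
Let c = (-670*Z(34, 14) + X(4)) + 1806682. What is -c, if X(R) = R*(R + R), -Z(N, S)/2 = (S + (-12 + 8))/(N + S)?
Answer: -10841959/6 ≈ -1.8070e+6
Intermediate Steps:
Z(N, S) = -2*(-4 + S)/(N + S) (Z(N, S) = -2*(S + (-12 + 8))/(N + S) = -2*(S - 4)/(N + S) = -2*(-4 + S)/(N + S))
X(R) = 2*R**2 (X(R) = R*(2*R) = 2*R**2)
c = 10841959/6 (c = (-1340*(4 - 1*14)/(34 + 14) + 2*4**2) + 1806682 = (-1340*(4 - 14)/48 + 2*16) + 1806682 = (-1340*(-10)/48 + 32) + 1806682 = (-670*(-5/12) + 32) + 1806682 = (1675/6 + 32) + 1806682 = 1867/6 + 1806682 = 10841959/6 ≈ 1.8070e+6)
-c = -1*10841959/6 = -10841959/6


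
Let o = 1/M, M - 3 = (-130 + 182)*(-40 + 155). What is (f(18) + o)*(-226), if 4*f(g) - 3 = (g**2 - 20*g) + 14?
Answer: 12845049/11966 ≈ 1073.5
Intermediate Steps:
f(g) = 17/4 - 5*g + g**2/4 (f(g) = 3/4 + ((g**2 - 20*g) + 14)/4 = 3/4 + (14 + g**2 - 20*g)/4 = 3/4 + (7/2 - 5*g + g**2/4) = 17/4 - 5*g + g**2/4)
M = 5983 (M = 3 + (-130 + 182)*(-40 + 155) = 3 + 52*115 = 3 + 5980 = 5983)
o = 1/5983 ≈ 0.00016714
(f(18) + o)*(-226) = ((17/4 - 5*18 + (1/4)*18**2) + 1/5983)*(-226) = ((17/4 - 90 + (1/4)*324) + 1/5983)*(-226) = ((17/4 - 90 + 81) + 1/5983)*(-226) = (-19/4 + 1/5983)*(-226) = -113673/23932*(-226) = 12845049/11966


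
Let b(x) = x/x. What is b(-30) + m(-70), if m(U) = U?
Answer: -69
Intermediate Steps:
b(x) = 1
b(-30) + m(-70) = 1 - 70 = -69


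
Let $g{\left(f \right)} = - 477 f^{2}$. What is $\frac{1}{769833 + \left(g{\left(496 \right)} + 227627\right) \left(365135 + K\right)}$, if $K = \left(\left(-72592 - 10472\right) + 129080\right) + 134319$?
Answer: $- \frac{1}{63886539297517} \approx -1.5653 \cdot 10^{-14}$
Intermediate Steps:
$K = 180335$ ($K = \left(\left(-72592 - 10472\right) + 129080\right) + 134319 = \left(-83064 + 129080\right) + 134319 = 46016 + 134319 = 180335$)
$\frac{1}{769833 + \left(g{\left(496 \right)} + 227627\right) \left(365135 + K\right)} = \frac{1}{769833 + \left(- 477 \cdot 496^{2} + 227627\right) \left(365135 + 180335\right)} = \frac{1}{769833 + \left(\left(-477\right) 246016 + 227627\right) 545470} = \frac{1}{769833 + \left(-117349632 + 227627\right) 545470} = \frac{1}{769833 - 63886540067350} = \frac{1}{-63886539297517} = - \frac{1}{63886539297517}$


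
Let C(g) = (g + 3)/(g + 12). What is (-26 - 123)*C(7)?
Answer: -1490/19 ≈ -78.421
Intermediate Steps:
C(g) = (3 + g)/(12 + g)
(-26 - 123)*C(7) = (-26 - 123)*((3 + 7)/(12 + 7)) = -149*10/19 = -1490/19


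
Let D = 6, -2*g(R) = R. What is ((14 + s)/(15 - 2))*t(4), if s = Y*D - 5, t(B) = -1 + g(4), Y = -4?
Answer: 45/13 ≈ 3.4615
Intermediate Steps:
g(R) = -R/2
t(B) = -3 (t(B) = -1 - ½*4 = -1 - 2 = -3)
s = -29 (s = -4*6 - 5 = -24 - 5 = -29)
((14 + s)/(15 - 2))*t(4) = ((14 - 29)/(15 - 2))*(-3) = -15/13*(-3) = 45/13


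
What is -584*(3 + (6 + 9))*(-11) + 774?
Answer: 116406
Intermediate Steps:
-584*(3 + (6 + 9))*(-11) + 774 = -584*(3 + 15)*(-11) + 774 = -10512*(-11) + 774 = -584*(-198) + 774 = 115632 + 774 = 116406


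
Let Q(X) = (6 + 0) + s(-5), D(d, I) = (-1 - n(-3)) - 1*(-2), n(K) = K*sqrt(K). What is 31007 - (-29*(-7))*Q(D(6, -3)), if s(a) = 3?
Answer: 29180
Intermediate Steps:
n(K) = K**(3/2)
D(d, I) = 1 + 3*I*sqrt(3) (D(d, I) = (-1 - (-3)**(3/2)) - 1*(-2) = (-1 - (-3)*I*sqrt(3)) + 2 = (-1 + 3*I*sqrt(3)) + 2 = 1 + 3*I*sqrt(3))
Q(X) = 9 (Q(X) = (6 + 0) + 3 = 6 + 3 = 9)
31007 - (-29*(-7))*Q(D(6, -3)) = 31007 - (-29*(-7))*9 = 31007 - 203*9 = 31007 - 1*1827 = 31007 - 1827 = 29180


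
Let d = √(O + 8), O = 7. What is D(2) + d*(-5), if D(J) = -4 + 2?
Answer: -2 - 5*√15 ≈ -21.365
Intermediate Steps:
D(J) = -2
d = √15 (d = √(7 + 8) = √15 ≈ 3.8730)
D(2) + d*(-5) = -2 + √15*(-5) = -2 - 5*√15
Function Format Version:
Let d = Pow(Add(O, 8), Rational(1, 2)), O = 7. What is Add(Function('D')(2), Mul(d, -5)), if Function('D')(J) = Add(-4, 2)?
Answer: Add(-2, Mul(-5, Pow(15, Rational(1, 2)))) ≈ -21.365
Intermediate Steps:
Function('D')(J) = -2
d = Pow(15, Rational(1, 2)) (d = Pow(Add(7, 8), Rational(1, 2)) = Pow(15, Rational(1, 2)) ≈ 3.8730)
Add(Function('D')(2), Mul(d, -5)) = Add(-2, Mul(Pow(15, Rational(1, 2)), -5)) = Add(-2, Mul(-5, Pow(15, Rational(1, 2))))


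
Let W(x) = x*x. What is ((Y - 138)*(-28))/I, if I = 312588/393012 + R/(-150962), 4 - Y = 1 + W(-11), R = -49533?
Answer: 11813237839872/1851554807 ≈ 6380.2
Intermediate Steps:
W(x) = x²
Y = -118 (Y = 4 - (1 + (-11)²) = 4 - (1 + 121) = 4 - 1*122 = 4 - 122 = -118)
I = 1851554807/1648052154 (I = 312588/393012 - 49533/(-150962) = 312588*(1/393012) - 49533*(-1/150962) = 8683/10917 + 49533/150962 = 1851554807/1648052154 ≈ 1.1235)
((Y - 138)*(-28))/I = ((-118 - 138)*(-28))/(1851554807/1648052154) = -256*(-28)*(1648052154/1851554807) = 7168*(1648052154/1851554807) = 11813237839872/1851554807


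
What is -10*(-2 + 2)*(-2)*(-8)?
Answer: 0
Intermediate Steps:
-10*(-2 + 2)*(-2)*(-8) = -0*(-2)*(-8) = -10*0*(-8) = 0*(-8) = 0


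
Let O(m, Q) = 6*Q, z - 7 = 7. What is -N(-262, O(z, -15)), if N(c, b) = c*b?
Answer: -23580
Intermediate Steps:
z = 14 (z = 7 + 7 = 14)
N(c, b) = b*c
-N(-262, O(z, -15)) = -6*(-15)*(-262) = -(-90)*(-262) = -1*23580 = -23580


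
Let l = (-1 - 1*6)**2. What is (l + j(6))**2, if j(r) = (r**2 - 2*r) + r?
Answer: 6241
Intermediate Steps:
j(r) = r**2 - r
l = 49 (l = (-1 - 6)**2 = (-7)**2 = 49)
(l + j(6))**2 = (49 + 6*(-1 + 6))**2 = (49 + 6*5)**2 = (49 + 30)**2 = 79**2 = 6241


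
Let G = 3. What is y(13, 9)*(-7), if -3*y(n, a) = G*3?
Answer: 21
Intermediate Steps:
y(n, a) = -3
y(13, 9)*(-7) = -3*(-7) = 21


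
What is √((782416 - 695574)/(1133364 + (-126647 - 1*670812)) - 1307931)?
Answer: I*√147576662494375265/335905 ≈ 1143.6*I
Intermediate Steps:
√((782416 - 695574)/(1133364 + (-126647 - 1*670812)) - 1307931) = √(86842/(1133364 + (-126647 - 670812)) - 1307931) = √(86842/(1133364 - 797459) - 1307931) = √(86842/335905 - 1307931) = √(-439340475713/335905) = I*√147576662494375265/335905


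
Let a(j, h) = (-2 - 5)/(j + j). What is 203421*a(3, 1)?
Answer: -474649/2 ≈ -2.3732e+5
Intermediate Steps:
a(j, h) = -7/(2*j) (a(j, h) = -7*1/(2*j) = -7/(2*j))
203421*a(3, 1) = 203421*(-7/2/3) = 203421*(-7/2*⅓) = 203421*(-7/6) = -474649/2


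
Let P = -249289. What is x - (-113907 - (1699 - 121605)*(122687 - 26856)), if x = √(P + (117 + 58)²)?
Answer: -11490597979 + 6*I*√6074 ≈ -1.1491e+10 + 467.62*I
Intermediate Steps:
x = 6*I*√6074 (x = √(-249289 + (117 + 58)²) = √(-249289 + 175²) = √(-249289 + 30625) = √(-218664) = 6*I*√6074 ≈ 467.62*I)
x - (-113907 - (1699 - 121605)*(122687 - 26856)) = 6*I*√6074 - (-113907 - (1699 - 121605)*(122687 - 26856)) = 6*I*√6074 - (-113907 - (-119906)*95831) = 6*I*√6074 - (-113907 - 1*(-11490711886)) = 6*I*√6074 - (-113907 + 11490711886) = 6*I*√6074 - 1*11490597979 = 6*I*√6074 - 11490597979 = -11490597979 + 6*I*√6074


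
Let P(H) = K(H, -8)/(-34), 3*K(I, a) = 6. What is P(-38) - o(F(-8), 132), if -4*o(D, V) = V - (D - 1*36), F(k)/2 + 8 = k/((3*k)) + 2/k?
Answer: 18727/408 ≈ 45.900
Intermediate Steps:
K(I, a) = 2 (K(I, a) = (⅓)*6 = 2)
F(k) = -46/3 + 4/k (F(k) = -16 + 2*(k/((3*k)) + 2/k) = -16 + 2*(k*(1/(3*k)) + 2/k) = -16 + 2*(⅓ + 2/k) = -16 + (⅔ + 4/k) = -46/3 + 4/k)
o(D, V) = -9 - V/4 + D/4 (o(D, V) = -(V - (D - 1*36))/4 = -(V - (D - 36))/4 = -(V - (-36 + D))/4 = -(V + (36 - D))/4 = -(36 + V - D)/4 = -9 - V/4 + D/4)
P(H) = -1/17 (P(H) = 2/(-34) = 2*(-1/34) = -1/17)
P(-38) - o(F(-8), 132) = -1/17 - (-9 - ¼*132 + (-46/3 + 4/(-8))/4) = -1/17 - (-9 - 33 + (-46/3 + 4*(-⅛))/4) = -1/17 - (-9 - 33 + (-46/3 - ½)/4) = -1/17 - (-9 - 33 + (¼)*(-95/6)) = -1/17 - (-9 - 33 - 95/24) = -1/17 - 1*(-1103/24) = -1/17 + 1103/24 = 18727/408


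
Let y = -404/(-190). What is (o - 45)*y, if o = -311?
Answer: -71912/95 ≈ -756.97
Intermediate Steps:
y = 202/95 (y = -404*(-1/190) = 202/95 ≈ 2.1263)
(o - 45)*y = (-311 - 45)*(202/95) = -356*202/95 = -71912/95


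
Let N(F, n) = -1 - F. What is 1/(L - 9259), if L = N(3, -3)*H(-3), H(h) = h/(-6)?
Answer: -1/9261 ≈ -0.00010798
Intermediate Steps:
H(h) = -h/6 (H(h) = h*(-⅙) = -h/6)
L = -2 (L = (-1 - 1*3)*(-⅙*(-3)) = (-1 - 3)*(½) = -4*½ = -2)
1/(L - 9259) = 1/(-2 - 9259) = 1/(-9261) = -1/9261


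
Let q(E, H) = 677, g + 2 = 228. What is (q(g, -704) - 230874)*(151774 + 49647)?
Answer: -46366509937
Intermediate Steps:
g = 226 (g = -2 + 228 = 226)
(q(g, -704) - 230874)*(151774 + 49647) = (677 - 230874)*(151774 + 49647) = -230197*201421 = -46366509937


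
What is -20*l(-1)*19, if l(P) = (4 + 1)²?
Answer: -9500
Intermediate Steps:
l(P) = 25 (l(P) = 5² = 25)
-20*l(-1)*19 = -20*25*19 = -500*19 = -9500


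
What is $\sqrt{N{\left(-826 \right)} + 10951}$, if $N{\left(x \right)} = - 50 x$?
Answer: $\sqrt{52251} \approx 228.58$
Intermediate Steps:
$\sqrt{N{\left(-826 \right)} + 10951} = \sqrt{\left(-50\right) \left(-826\right) + 10951} = \sqrt{41300 + 10951} = \sqrt{52251}$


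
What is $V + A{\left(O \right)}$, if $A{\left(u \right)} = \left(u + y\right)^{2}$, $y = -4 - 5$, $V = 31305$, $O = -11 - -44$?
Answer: $31881$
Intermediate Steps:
$O = 33$ ($O = -11 + 44 = 33$)
$y = -9$ ($y = -4 - 5 = -9$)
$A{\left(u \right)} = \left(-9 + u\right)^{2}$ ($A{\left(u \right)} = \left(u - 9\right)^{2} = \left(-9 + u\right)^{2}$)
$V + A{\left(O \right)} = 31305 + \left(-9 + 33\right)^{2} = 31305 + 24^{2} = 31305 + 576 = 31881$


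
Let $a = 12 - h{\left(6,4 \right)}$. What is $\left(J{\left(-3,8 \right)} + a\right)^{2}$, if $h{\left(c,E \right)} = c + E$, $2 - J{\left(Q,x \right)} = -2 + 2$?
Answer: $16$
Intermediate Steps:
$J{\left(Q,x \right)} = 2$ ($J{\left(Q,x \right)} = 2 - \left(-2 + 2\right) = 2 - 0 = 2 + 0 = 2$)
$h{\left(c,E \right)} = E + c$
$a = 2$ ($a = 12 - \left(4 + 6\right) = 12 - 10 = 2$)
$\left(J{\left(-3,8 \right)} + a\right)^{2} = \left(2 + 2\right)^{2} = 4^{2} = 16$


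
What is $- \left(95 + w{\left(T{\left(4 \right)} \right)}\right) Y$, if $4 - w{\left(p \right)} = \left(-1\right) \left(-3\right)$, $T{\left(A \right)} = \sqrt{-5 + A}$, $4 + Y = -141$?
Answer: $13920$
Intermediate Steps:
$Y = -145$ ($Y = -4 - 141 = -145$)
$w{\left(p \right)} = 1$ ($w{\left(p \right)} = 4 - \left(-1\right) \left(-3\right) = 4 - 3 = 1$)
$- \left(95 + w{\left(T{\left(4 \right)} \right)}\right) Y = - \left(95 + 1\right) \left(-145\right) = - 96 \left(-145\right) = \left(-1\right) \left(-13920\right) = 13920$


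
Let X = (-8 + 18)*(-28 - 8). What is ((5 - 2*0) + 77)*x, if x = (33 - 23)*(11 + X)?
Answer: -286180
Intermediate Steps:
X = -360 (X = 10*(-36) = -360)
x = -3490 (x = (33 - 23)*(11 - 360) = 10*(-349) = -3490)
((5 - 2*0) + 77)*x = ((5 - 2*0) + 77)*(-3490) = ((5 + 0) + 77)*(-3490) = (5 + 77)*(-3490) = 82*(-3490) = -286180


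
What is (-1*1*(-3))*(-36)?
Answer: -108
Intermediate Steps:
(-1*1*(-3))*(-36) = -1*(-3)*(-36) = 3*(-36) = -108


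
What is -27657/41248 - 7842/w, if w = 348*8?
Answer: -4171499/1196192 ≈ -3.4873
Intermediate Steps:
w = 2784
-27657/41248 - 7842/w = -27657/41248 - 7842/2784 = -27657*1/41248 - 7842*1/2784 = -27657/41248 - 1307/464 = -4171499/1196192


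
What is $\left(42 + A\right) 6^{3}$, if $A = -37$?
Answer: $1080$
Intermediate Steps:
$\left(42 + A\right) 6^{3} = \left(42 - 37\right) 6^{3} = 5 \cdot 216 = 1080$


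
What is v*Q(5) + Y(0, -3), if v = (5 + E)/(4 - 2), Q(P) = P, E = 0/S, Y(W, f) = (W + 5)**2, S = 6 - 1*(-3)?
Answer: 75/2 ≈ 37.500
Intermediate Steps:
S = 9 (S = 6 + 3 = 9)
Y(W, f) = (5 + W)**2
E = 0 (E = 0/9 = 0*(1/9) = 0)
v = 5/2 (v = (5 + 0)/(4 - 2) = 5/2 ≈ 2.5000)
v*Q(5) + Y(0, -3) = (5/2)*5 + (5 + 0)**2 = 25/2 + 5**2 = 25/2 + 25 = 75/2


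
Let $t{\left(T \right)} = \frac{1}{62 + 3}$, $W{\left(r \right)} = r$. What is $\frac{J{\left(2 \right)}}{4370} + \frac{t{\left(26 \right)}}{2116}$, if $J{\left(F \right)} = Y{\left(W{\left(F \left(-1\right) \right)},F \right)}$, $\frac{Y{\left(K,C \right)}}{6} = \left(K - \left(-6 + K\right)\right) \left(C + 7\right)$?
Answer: $\frac{193771}{2613260} \approx 0.074149$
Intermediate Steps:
$t{\left(T \right)} = \frac{1}{65}$
$Y{\left(K,C \right)} = 252 + 36 C$ ($Y{\left(K,C \right)} = 6 \left(K - \left(-6 + K\right)\right) \left(C + 7\right) = 6 \cdot 6 \left(7 + C\right) = 6 \left(42 + 6 C\right) = 252 + 36 C$)
$J{\left(F \right)} = 252 + 36 F$
$\frac{J{\left(2 \right)}}{4370} + \frac{t{\left(26 \right)}}{2116} = \frac{252 + 36 \cdot 2}{4370} + \frac{1}{65 \cdot 2116} = \left(252 + 72\right) \frac{1}{4370} + \frac{1}{65} \cdot \frac{1}{2116} = 324 \cdot \frac{1}{4370} + \frac{1}{137540} = \frac{162}{2185} + \frac{1}{137540} = \frac{193771}{2613260}$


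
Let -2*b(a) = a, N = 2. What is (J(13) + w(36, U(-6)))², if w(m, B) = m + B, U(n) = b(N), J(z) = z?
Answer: 2304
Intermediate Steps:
b(a) = -a/2
U(n) = -1 (U(n) = -½*2 = -1)
w(m, B) = B + m
(J(13) + w(36, U(-6)))² = (13 + (-1 + 36))² = (13 + 35)² = 48² = 2304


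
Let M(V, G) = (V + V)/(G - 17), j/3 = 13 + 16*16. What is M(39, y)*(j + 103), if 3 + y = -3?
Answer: -70980/23 ≈ -3086.1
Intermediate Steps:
y = -6 (y = -3 - 3 = -6)
j = 807 (j = 3*(13 + 16*16) = 3*(13 + 256) = 3*269 = 807)
M(V, G) = 2*V/(-17 + G) (M(V, G) = (2*V)/(-17 + G) = 2*V/(-17 + G))
M(39, y)*(j + 103) = (2*39/(-17 - 6))*(807 + 103) = (2*39/(-23))*910 = (2*39*(-1/23))*910 = -78/23*910 = -70980/23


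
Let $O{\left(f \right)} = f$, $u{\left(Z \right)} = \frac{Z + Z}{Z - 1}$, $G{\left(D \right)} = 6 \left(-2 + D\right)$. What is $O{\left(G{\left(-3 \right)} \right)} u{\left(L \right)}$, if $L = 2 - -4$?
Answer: $-72$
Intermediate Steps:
$G{\left(D \right)} = -12 + 6 D$
$L = 6$ ($L = 2 + 4 = 6$)
$u{\left(Z \right)} = \frac{2 Z}{-1 + Z}$
$O{\left(G{\left(-3 \right)} \right)} u{\left(L \right)} = \left(-12 + 6 \left(-3\right)\right) 2 \cdot 6 \frac{1}{-1 + 6} = \left(-12 - 18\right) 2 \cdot 6 \cdot \frac{1}{5} = - 30 \cdot 2 \cdot 6 \cdot \frac{1}{5} = \left(-30\right) \frac{12}{5} = -72$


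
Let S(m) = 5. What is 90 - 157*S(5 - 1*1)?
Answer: -695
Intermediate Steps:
90 - 157*S(5 - 1*1) = 90 - 157*5 = 90 - 785 = -695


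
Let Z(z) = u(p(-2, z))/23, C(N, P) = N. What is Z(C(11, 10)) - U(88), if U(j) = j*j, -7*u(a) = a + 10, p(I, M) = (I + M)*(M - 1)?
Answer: -1246884/161 ≈ -7744.6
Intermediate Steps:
p(I, M) = (-1 + M)*(I + M) (p(I, M) = (I + M)*(-1 + M) = (-1 + M)*(I + M))
u(a) = -10/7 - a/7 (u(a) = -(a + 10)/7 = -(10 + a)/7 = -10/7 - a/7)
U(j) = j²
Z(z) = -12/161 - z²/161 + 3*z/161 (Z(z) = (-10/7 - (z² - 1*(-2) - z - 2*z)/7)/23 = (-10/7 - (z² + 2 - z - 2*z)/7)*(1/23) = (-10/7 - (2 + z² - 3*z)/7)*(1/23) = (-10/7 + (-2/7 - z²/7 + 3*z/7))*(1/23) = (-12/7 - z²/7 + 3*z/7)*(1/23) = -12/161 - z²/161 + 3*z/161)
Z(C(11, 10)) - U(88) = (-12/161 - 1/161*11² + (3/161)*11) - 1*88² = (-12/161 - 1/161*121 + 33/161) - 1*7744 = (-12/161 - 121/161 + 33/161) - 7744 = -100/161 - 7744 = -1246884/161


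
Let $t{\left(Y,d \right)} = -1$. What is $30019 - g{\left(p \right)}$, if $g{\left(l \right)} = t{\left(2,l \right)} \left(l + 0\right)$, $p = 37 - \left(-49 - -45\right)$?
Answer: $30060$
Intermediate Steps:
$p = 41$ ($p = 37 - \left(-49 + 45\right) = 37 - -4 = 37 + 4 = 41$)
$g{\left(l \right)} = - l$ ($g{\left(l \right)} = - (l + 0) = - l$)
$30019 - g{\left(p \right)} = 30019 - \left(-1\right) 41 = 30019 - -41 = 30019 + 41 = 30060$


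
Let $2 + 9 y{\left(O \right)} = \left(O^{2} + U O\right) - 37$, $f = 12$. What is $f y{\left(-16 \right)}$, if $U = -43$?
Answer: $\frac{3620}{3} \approx 1206.7$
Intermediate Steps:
$y{\left(O \right)} = - \frac{13}{3} - \frac{43 O}{9} + \frac{O^{2}}{9}$ ($y{\left(O \right)} = - \frac{2}{9} + \frac{\left(O^{2} - 43 O\right) - 37}{9} = - \frac{2}{9} + \frac{-37 + O^{2} - 43 O}{9} = - \frac{2}{9} - \left(\frac{37}{9} - \frac{O^{2}}{9} + \frac{43 O}{9}\right) = - \frac{13}{3} - \frac{43 O}{9} + \frac{O^{2}}{9}$)
$f y{\left(-16 \right)} = 12 \left(- \frac{13}{3} - - \frac{688}{9} + \frac{\left(-16\right)^{2}}{9}\right) = 12 \left(- \frac{13}{3} + \frac{688}{9} + \frac{1}{9} \cdot 256\right) = 12 \left(- \frac{13}{3} + \frac{688}{9} + \frac{256}{9}\right) = 12 \cdot \frac{905}{9} = \frac{3620}{3}$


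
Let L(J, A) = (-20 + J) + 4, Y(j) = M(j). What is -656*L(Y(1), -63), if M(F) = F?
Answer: 9840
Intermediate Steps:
Y(j) = j
L(J, A) = -16 + J
-656*L(Y(1), -63) = -656*(-16 + 1) = -656*(-15) = 9840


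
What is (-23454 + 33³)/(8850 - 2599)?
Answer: 657/329 ≈ 1.9970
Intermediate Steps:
(-23454 + 33³)/(8850 - 2599) = (-23454 + 35937)/6251 = 12483*(1/6251) = 657/329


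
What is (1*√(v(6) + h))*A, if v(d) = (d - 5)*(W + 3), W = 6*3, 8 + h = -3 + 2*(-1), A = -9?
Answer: -18*√2 ≈ -25.456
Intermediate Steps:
h = -13 (h = -8 + (-3 + 2*(-1)) = -8 + (-3 - 2) = -8 - 5 = -13)
W = 18
v(d) = -105 + 21*d (v(d) = (d - 5)*(18 + 3) = (-5 + d)*21 = -105 + 21*d)
(1*√(v(6) + h))*A = (1*√((-105 + 21*6) - 13))*(-9) = (1*√((-105 + 126) - 13))*(-9) = (1*√(21 - 13))*(-9) = (1*√8)*(-9) = (1*(2*√2))*(-9) = (2*√2)*(-9) = -18*√2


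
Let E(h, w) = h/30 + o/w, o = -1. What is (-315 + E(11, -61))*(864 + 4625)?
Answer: -3160286261/1830 ≈ -1.7269e+6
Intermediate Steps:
E(h, w) = -1/w + h/30 (E(h, w) = h/30 - 1/w = -1/w + h/30)
(-315 + E(11, -61))*(864 + 4625) = (-315 + (-1/(-61) + (1/30)*11))*(864 + 4625) = (-315 + (-1*(-1/61) + 11/30))*5489 = (-315 + (1/61 + 11/30))*5489 = (-315 + 701/1830)*5489 = -575749/1830*5489 = -3160286261/1830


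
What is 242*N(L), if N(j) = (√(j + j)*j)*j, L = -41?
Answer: 406802*I*√82 ≈ 3.6837e+6*I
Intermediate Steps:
N(j) = √2*j^(5/2) (N(j) = (√(2*j)*j)*j = ((√2*√j)*j)*j = (√2*j^(3/2))*j = √2*j^(5/2))
242*N(L) = 242*(√2*(-41)^(5/2)) = 242*(√2*(1681*I*√41)) = 242*(1681*I*√82) = 406802*I*√82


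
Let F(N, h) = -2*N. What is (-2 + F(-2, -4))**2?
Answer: 4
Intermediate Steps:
(-2 + F(-2, -4))**2 = (-2 - 2*(-2))**2 = (-2 + 4)**2 = 2**2 = 4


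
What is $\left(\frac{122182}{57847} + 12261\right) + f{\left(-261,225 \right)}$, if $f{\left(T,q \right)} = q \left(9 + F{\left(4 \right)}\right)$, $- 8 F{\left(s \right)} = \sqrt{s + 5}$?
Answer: $\frac{6573148667}{462776} \approx 14204.0$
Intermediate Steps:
$F{\left(s \right)} = - \frac{\sqrt{5 + s}}{8}$ ($F{\left(s \right)} = - \frac{\sqrt{s + 5}}{8} = - \frac{\sqrt{5 + s}}{8}$)
$f{\left(T,q \right)} = \frac{69 q}{8}$ ($f{\left(T,q \right)} = q \left(9 - \frac{\sqrt{5 + 4}}{8}\right) = q \left(9 - \frac{\sqrt{9}}{8}\right) = q \left(9 - \frac{3}{8}\right) = q \frac{69}{8} = \frac{69 q}{8}$)
$\left(\frac{122182}{57847} + 12261\right) + f{\left(-261,225 \right)} = \left(\frac{122182}{57847} + 12261\right) + \frac{69}{8} \cdot 225 = \left(122182 \cdot \frac{1}{57847} + 12261\right) + \frac{15525}{8} = \left(\frac{122182}{57847} + 12261\right) + \frac{15525}{8} = \frac{709384249}{57847} + \frac{15525}{8} = \frac{6573148667}{462776}$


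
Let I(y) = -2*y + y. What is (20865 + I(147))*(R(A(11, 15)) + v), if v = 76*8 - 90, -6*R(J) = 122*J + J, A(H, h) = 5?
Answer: 8608329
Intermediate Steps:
R(J) = -41*J/2 (R(J) = -(122*J + J)/6 = -41*J/2)
I(y) = -y
v = 518 (v = 608 - 90 = 518)
(20865 + I(147))*(R(A(11, 15)) + v) = (20865 - 1*147)*(-41/2*5 + 518) = (20865 - 147)*(-205/2 + 518) = 20718*(831/2) = 8608329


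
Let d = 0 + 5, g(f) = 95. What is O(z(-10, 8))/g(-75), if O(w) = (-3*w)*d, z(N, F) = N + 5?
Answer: 15/19 ≈ 0.78947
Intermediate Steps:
z(N, F) = 5 + N
d = 5
O(w) = -15*w (O(w) = -3*w*5 = -15*w)
O(z(-10, 8))/g(-75) = -15*(5 - 10)/95 = -15*(-5)*(1/95) = 75*(1/95) = 15/19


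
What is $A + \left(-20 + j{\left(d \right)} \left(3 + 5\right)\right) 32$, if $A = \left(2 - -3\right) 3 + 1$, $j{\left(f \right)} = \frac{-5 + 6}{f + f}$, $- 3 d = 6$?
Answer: $-688$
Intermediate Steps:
$d = -2$ ($d = \left(- \frac{1}{3}\right) 6 = -2$)
$j{\left(f \right)} = \frac{1}{2 f}$ ($j{\left(f \right)} = 1 \frac{1}{2 f} = \frac{1}{2 f}$)
$A = 16$ ($A = \left(2 + 3\right) 3 + 1 = 5 \cdot 3 + 1 = 15 + 1 = 16$)
$A + \left(-20 + j{\left(d \right)} \left(3 + 5\right)\right) 32 = 16 + \left(-20 + \frac{1}{2 \left(-2\right)} \left(3 + 5\right)\right) 32 = 16 + \left(-20 + \frac{1}{2} \left(- \frac{1}{2}\right) 8\right) 32 = 16 + \left(-20 - 2\right) 32 = 16 - 704 = -688$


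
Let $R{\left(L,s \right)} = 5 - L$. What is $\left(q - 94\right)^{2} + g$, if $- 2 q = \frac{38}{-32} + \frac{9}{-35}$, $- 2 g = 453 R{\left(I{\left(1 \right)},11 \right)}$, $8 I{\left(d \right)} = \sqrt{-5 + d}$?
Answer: $\frac{9493581841}{1254400} + \frac{453 i}{8} \approx 7568.2 + 56.625 i$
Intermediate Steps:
$I{\left(d \right)} = \frac{\sqrt{-5 + d}}{8}$
$g = - \frac{2265}{2} + \frac{453 i}{8}$ ($g = - \frac{453 \left(5 - \frac{\sqrt{-5 + 1}}{8}\right)}{2} = - \frac{453 \left(5 - \frac{\sqrt{-4}}{8}\right)}{2} = - \frac{453 \left(5 - \frac{2 i}{8}\right)}{2} = - \frac{453 \left(5 - \frac{i}{4}\right)}{2} = - \frac{2265 - \frac{453 i}{4}}{2} = - \frac{2265}{2} + \frac{453 i}{8} \approx -1132.5 + 56.625 i$)
$q = \frac{809}{1120}$ ($q = - \frac{\frac{38}{-32} + \frac{9}{-35}}{2} = - \frac{38 \left(- \frac{1}{32}\right) + 9 \left(- \frac{1}{35}\right)}{2} = - \frac{- \frac{19}{16} - \frac{9}{35}}{2} = \left(- \frac{1}{2}\right) \left(- \frac{809}{560}\right) = \frac{809}{1120} \approx 0.72232$)
$\left(q - 94\right)^{2} + g = \left(\frac{809}{1120} - 94\right)^{2} - \left(\frac{2265}{2} - \frac{453 i}{8}\right) = \left(- \frac{104471}{1120}\right)^{2} - \left(\frac{2265}{2} - \frac{453 i}{8}\right) = \frac{10914189841}{1254400} - \left(\frac{2265}{2} - \frac{453 i}{8}\right) = \frac{9493581841}{1254400} + \frac{453 i}{8}$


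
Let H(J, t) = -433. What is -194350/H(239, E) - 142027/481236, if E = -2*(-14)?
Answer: 93466718909/208375188 ≈ 448.55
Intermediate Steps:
E = 28
-194350/H(239, E) - 142027/481236 = -194350/(-433) - 142027/481236 = -194350*(-1/433) - 142027*1/481236 = 194350/433 - 142027/481236 = 93466718909/208375188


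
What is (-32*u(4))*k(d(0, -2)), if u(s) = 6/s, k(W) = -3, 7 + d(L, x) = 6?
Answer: 144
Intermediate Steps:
d(L, x) = -1 (d(L, x) = -7 + 6 = -1)
(-32*u(4))*k(d(0, -2)) = -192/4*(-3) = -32*3/2*(-3) = -48*(-3) = 144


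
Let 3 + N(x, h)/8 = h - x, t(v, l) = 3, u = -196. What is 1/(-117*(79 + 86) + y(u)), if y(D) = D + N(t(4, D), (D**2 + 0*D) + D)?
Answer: 1/286211 ≈ 3.4939e-6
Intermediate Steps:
N(x, h) = -24 - 8*x + 8*h (N(x, h) = -24 + 8*(h - x) = -24 + (-8*x + 8*h) = -24 - 8*x + 8*h)
y(D) = -48 + 8*D**2 + 9*D (y(D) = D + (-24 - 8*3 + 8*((D**2 + 0*D) + D)) = D + (-24 - 24 + 8*((D**2 + 0) + D)) = D + (-24 - 24 + 8*(D**2 + D)) = D + (-24 - 24 + 8*(D + D**2)) = D + (-24 - 24 + (8*D + 8*D**2)) = D + (-48 + 8*D + 8*D**2) = -48 + 8*D**2 + 9*D)
1/(-117*(79 + 86) + y(u)) = 1/(-117*(79 + 86) + (-48 - 196 + 8*(-196)*(1 - 196))) = 1/(-117*165 + (-48 - 196 + 8*(-196)*(-195))) = 1/(-19305 + (-48 - 196 + 305760)) = 1/(-19305 + 305516) = 1/286211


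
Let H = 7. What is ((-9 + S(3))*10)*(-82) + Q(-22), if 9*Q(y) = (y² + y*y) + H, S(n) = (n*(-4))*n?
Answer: 111025/3 ≈ 37008.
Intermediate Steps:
S(n) = -4*n² (S(n) = (-4*n)*n = -4*n²)
Q(y) = 7/9 + 2*y²/9 (Q(y) = ((y² + y*y) + 7)/9 = ((y² + y²) + 7)/9 = (2*y² + 7)/9 = (7 + 2*y²)/9 = 7/9 + 2*y²/9)
((-9 + S(3))*10)*(-82) + Q(-22) = ((-9 - 4*3²)*10)*(-82) + (7/9 + (2/9)*(-22)²) = ((-9 - 4*9)*10)*(-82) + (7/9 + (2/9)*484) = ((-9 - 36)*10)*(-82) + (7/9 + 968/9) = -45*10*(-82) + 325/3 = -450*(-82) + 325/3 = 36900 + 325/3 = 111025/3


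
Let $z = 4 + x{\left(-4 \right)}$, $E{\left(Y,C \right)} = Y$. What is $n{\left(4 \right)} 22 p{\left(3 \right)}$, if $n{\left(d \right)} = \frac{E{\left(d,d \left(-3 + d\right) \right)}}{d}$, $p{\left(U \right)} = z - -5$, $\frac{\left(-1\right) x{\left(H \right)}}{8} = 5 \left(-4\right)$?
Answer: $3718$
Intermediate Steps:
$x{\left(H \right)} = 160$ ($x{\left(H \right)} = - 8 \cdot 5 \left(-4\right) = \left(-8\right) \left(-20\right) = 160$)
$z = 164$ ($z = 4 + 160 = 164$)
$p{\left(U \right)} = 169$ ($p{\left(U \right)} = 164 - -5 = 164 + 5 = 169$)
$n{\left(d \right)} = 1$ ($n{\left(d \right)} = \frac{d}{d} = 1$)
$n{\left(4 \right)} 22 p{\left(3 \right)} = 1 \cdot 22 \cdot 169 = 22 \cdot 169 = 3718$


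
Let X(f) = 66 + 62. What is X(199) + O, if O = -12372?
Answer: -12244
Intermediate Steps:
X(f) = 128
X(199) + O = 128 - 12372 = -12244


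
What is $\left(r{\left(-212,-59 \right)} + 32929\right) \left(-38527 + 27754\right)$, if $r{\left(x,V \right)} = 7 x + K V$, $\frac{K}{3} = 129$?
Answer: $-92777076$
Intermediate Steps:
$K = 387$ ($K = 3 \cdot 129 = 387$)
$r{\left(x,V \right)} = 7 x + 387 V$
$\left(r{\left(-212,-59 \right)} + 32929\right) \left(-38527 + 27754\right) = \left(\left(7 \left(-212\right) + 387 \left(-59\right)\right) + 32929\right) \left(-38527 + 27754\right) = \left(\left(-1484 - 22833\right) + 32929\right) \left(-10773\right) = \left(-24317 + 32929\right) \left(-10773\right) = 8612 \left(-10773\right) = -92777076$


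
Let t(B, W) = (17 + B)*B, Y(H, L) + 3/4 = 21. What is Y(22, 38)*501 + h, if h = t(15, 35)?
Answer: 42501/4 ≈ 10625.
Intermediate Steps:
Y(H, L) = 81/4 (Y(H, L) = -¾ + 21 = 81/4)
t(B, W) = B*(17 + B)
h = 480 (h = 15*(17 + 15) = 15*32 = 480)
Y(22, 38)*501 + h = (81/4)*501 + 480 = 40581/4 + 480 = 42501/4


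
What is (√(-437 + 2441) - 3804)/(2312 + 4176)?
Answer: -951/1622 + √501/3244 ≈ -0.57941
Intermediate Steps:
(√(-437 + 2441) - 3804)/(2312 + 4176) = (√2004 - 3804)/6488 = (2*√501 - 3804)*(1/6488) = (-3804 + 2*√501)*(1/6488) = -951/1622 + √501/3244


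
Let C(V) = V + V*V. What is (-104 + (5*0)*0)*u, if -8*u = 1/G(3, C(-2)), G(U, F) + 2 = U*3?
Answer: 13/7 ≈ 1.8571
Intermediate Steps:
C(V) = V + V²
G(U, F) = -2 + 3*U (G(U, F) = -2 + U*3 = -2 + 3*U)
u = -1/56 (u = -1/(8*(-2 + 3*3)) = -1/(8*(-2 + 9)) = -⅛/7 = -⅛*⅐ = -1/56 ≈ -0.017857)
(-104 + (5*0)*0)*u = (-104 + (5*0)*0)*(-1/56) = (-104 + 0*0)*(-1/56) = (-104 + 0)*(-1/56) = -104*(-1/56) = 13/7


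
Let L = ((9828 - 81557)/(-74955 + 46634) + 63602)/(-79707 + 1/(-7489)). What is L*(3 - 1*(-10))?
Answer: -175373444984647/16905533429404 ≈ -10.374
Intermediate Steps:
L = -13490264998819/16905533429404 (L = (-71729/(-28321) + 63602)/(-79707 - 1/7489) = (-71729*(-1/28321) + 63602)/(-596925724/7489) = (71729/28321 + 63602)*(-7489/596925724) = (1801343971/28321)*(-7489/596925724) = -13490264998819/16905533429404 ≈ -0.79798)
L*(3 - 1*(-10)) = -13490264998819*(3 - 1*(-10))/16905533429404 = -13490264998819*(3 + 10)/16905533429404 = -13490264998819/16905533429404*13 = -175373444984647/16905533429404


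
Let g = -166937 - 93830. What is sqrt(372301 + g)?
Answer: sqrt(111534) ≈ 333.97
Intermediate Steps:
g = -260767
sqrt(372301 + g) = sqrt(372301 - 260767) = sqrt(111534)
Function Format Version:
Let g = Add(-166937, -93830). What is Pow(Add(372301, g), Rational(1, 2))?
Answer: Pow(111534, Rational(1, 2)) ≈ 333.97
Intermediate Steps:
g = -260767
Pow(Add(372301, g), Rational(1, 2)) = Pow(Add(372301, -260767), Rational(1, 2)) = Pow(111534, Rational(1, 2))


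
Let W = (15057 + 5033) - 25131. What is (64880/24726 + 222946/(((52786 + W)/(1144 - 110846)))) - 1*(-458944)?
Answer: -10488833203652/196757145 ≈ -53309.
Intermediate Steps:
W = -5041 (W = 20090 - 25131 = -5041)
(64880/24726 + 222946/(((52786 + W)/(1144 - 110846)))) - 1*(-458944) = (64880/24726 + 222946/(((52786 - 5041)/(1144 - 110846)))) - 1*(-458944) = (64880*(1/24726) + 222946/((47745/(-109702)))) + 458944 = (32440/12363 + 222946/((47745*(-1/109702)))) + 458944 = (32440/12363 + 222946/(-47745/109702)) + 458944 = (32440/12363 + 222946*(-109702/47745)) + 458944 = (32440/12363 - 24457622092/47745) + 458944 = -100789344358532/196757145 + 458944 = -10488833203652/196757145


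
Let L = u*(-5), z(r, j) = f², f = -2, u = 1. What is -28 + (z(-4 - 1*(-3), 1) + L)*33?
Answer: -61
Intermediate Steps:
z(r, j) = 4 (z(r, j) = (-2)² = 4)
L = -5 (L = 1*(-5) = -5)
-28 + (z(-4 - 1*(-3), 1) + L)*33 = -28 + (4 - 5)*33 = -28 - 1*33 = -28 - 33 = -61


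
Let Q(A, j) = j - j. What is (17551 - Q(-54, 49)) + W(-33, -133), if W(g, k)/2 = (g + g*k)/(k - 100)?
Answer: 4080671/233 ≈ 17514.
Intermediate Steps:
Q(A, j) = 0
W(g, k) = 2*(g + g*k)/(-100 + k) (W(g, k) = 2*((g + g*k)/(k - 100)) = 2*((g + g*k)/(-100 + k)) = 2*(g + g*k)/(-100 + k))
(17551 - Q(-54, 49)) + W(-33, -133) = (17551 - 1*0) + 2*(-33)*(1 - 133)/(-100 - 133) = (17551 + 0) + 2*(-33)*(-132)/(-233) = 17551 + 2*(-33)*(-1/233)*(-132) = 17551 - 8712/233 = 4080671/233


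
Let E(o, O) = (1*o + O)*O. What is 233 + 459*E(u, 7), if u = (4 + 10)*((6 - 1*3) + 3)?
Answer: 292616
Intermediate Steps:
u = 84 (u = 14*((6 - 3) + 3) = 14*(3 + 3) = 14*6 = 84)
E(o, O) = O*(O + o) (E(o, O) = (o + O)*O = (O + o)*O = O*(O + o))
233 + 459*E(u, 7) = 233 + 459*(7*(7 + 84)) = 233 + 459*(7*91) = 233 + 459*637 = 233 + 292383 = 292616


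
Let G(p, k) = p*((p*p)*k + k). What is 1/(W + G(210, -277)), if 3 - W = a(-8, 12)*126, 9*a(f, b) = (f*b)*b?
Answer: -1/2565339039 ≈ -3.8981e-10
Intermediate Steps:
a(f, b) = f*b**2/9 (a(f, b) = ((f*b)*b)/9 = ((b*f)*b)/9 = (f*b**2)/9 = f*b**2/9)
G(p, k) = p*(k + k*p**2) (G(p, k) = p*(p**2*k + k) = p*(k*p**2 + k) = p*(k + k*p**2))
W = 16131 (W = 3 - (1/9)*(-8)*12**2*126 = 3 - (1/9)*(-8)*144*126 = 3 - (-128)*126 = 3 - 1*(-16128) = 3 + 16128 = 16131)
1/(W + G(210, -277)) = 1/(16131 - 277*210*(1 + 210**2)) = 1/(16131 - 277*210*(1 + 44100)) = 1/(16131 - 277*210*44101) = 1/(16131 - 2565355170) = 1/(-2565339039) = -1/2565339039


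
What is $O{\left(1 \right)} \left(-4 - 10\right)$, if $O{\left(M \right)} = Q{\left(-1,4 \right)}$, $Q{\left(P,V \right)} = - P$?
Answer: $-14$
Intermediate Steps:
$O{\left(M \right)} = 1$ ($O{\left(M \right)} = \left(-1\right) \left(-1\right) = 1$)
$O{\left(1 \right)} \left(-4 - 10\right) = 1 \left(-4 - 10\right) = 1 \left(-14\right) = -14$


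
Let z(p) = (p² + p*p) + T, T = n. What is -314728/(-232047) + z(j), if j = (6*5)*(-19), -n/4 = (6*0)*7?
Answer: 150784455328/232047 ≈ 6.4980e+5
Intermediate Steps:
n = 0 (n = -4*6*0*7 = -0*7 = -4*0 = 0)
T = 0
j = -570 (j = 30*(-19) = -570)
z(p) = 2*p² (z(p) = (p² + p*p) + 0 = (p² + p²) + 0 = 2*p² + 0 = 2*p²)
-314728/(-232047) + z(j) = -314728/(-232047) + 2*(-570)² = -314728*(-1/232047) + 2*324900 = 314728/232047 + 649800 = 150784455328/232047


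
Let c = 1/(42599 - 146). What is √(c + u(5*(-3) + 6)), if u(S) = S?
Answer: 2*I*√450563123/14151 ≈ 3.0*I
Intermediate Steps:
c = 1/42453 ≈ 2.3555e-5
√(c + u(5*(-3) + 6)) = √(1/42453 + (5*(-3) + 6)) = √(1/42453 + (-15 + 6)) = √(1/42453 - 9) = √(-382076/42453) = 2*I*√450563123/14151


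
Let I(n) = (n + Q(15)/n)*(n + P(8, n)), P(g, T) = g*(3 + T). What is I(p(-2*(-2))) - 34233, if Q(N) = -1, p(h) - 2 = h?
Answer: -33778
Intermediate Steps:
p(h) = 2 + h
I(n) = (24 + 9*n)*(n - 1/n) (I(n) = (n - 1/n)*(n + 8*(3 + n)) = (n - 1/n)*(n + (24 + 8*n)) = (n - 1/n)*(24 + 9*n) = (24 + 9*n)*(n - 1/n))
I(p(-2*(-2))) - 34233 = (-9 - 24/(2 - 2*(-2)) + 9*(2 - 2*(-2))² + 24*(2 - 2*(-2))) - 34233 = (-9 - 24/(2 + 4) + 9*(2 + 4)² + 24*(2 + 4)) - 34233 = (-9 - 24/6 + 9*6² + 24*6) - 34233 = (-9 - 24*⅙ + 9*36 + 144) - 34233 = (-9 - 4 + 324 + 144) - 34233 = 455 - 34233 = -33778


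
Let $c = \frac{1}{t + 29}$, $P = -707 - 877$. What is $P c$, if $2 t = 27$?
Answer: $- \frac{3168}{85} \approx -37.271$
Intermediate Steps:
$t = \frac{27}{2}$ ($t = \frac{1}{2} \cdot 27 = \frac{27}{2} \approx 13.5$)
$P = -1584$
$c = \frac{2}{85}$ ($c = \frac{1}{\frac{27}{2} + 29} = \frac{1}{\frac{85}{2}} = \frac{2}{85} \approx 0.023529$)
$P c = \left(-1584\right) \frac{2}{85} = - \frac{3168}{85}$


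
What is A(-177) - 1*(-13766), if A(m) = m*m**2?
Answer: -5531467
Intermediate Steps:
A(m) = m**3
A(-177) - 1*(-13766) = (-177)**3 - 1*(-13766) = -5545233 + 13766 = -5531467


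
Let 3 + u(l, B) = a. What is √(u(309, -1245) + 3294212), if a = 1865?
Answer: √3296074 ≈ 1815.5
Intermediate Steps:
u(l, B) = 1862 (u(l, B) = -3 + 1865 = 1862)
√(u(309, -1245) + 3294212) = √(1862 + 3294212) = √3296074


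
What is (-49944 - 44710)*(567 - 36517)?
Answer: 3402811300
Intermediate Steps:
(-49944 - 44710)*(567 - 36517) = -94654*(-35950) = 3402811300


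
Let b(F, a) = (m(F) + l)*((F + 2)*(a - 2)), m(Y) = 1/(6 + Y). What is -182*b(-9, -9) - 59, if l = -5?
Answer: 224047/3 ≈ 74682.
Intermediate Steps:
b(F, a) = (-5 + 1/(6 + F))*(-2 + a)*(2 + F) (b(F, a) = (1/(6 + F) - 5)*((F + 2)*(a - 2)) = (-5 + 1/(6 + F))*((2 + F)*(-2 + a)) = (-5 + 1/(6 + F))*((-2 + a)*(2 + F)) = (-5 + 1/(6 + F))*(-2 + a)*(2 + F))
-182*b(-9, -9) - 59 = -182*(116 - 58*(-9) + 10*(-9)² + 78*(-9) - 39*(-9)*(-9) - 5*(-9)*(-9)²)/(6 - 9) - 59 = -182*(116 + 522 + 10*81 - 702 - 3159 - 5*(-9)*81)/(-3) - 59 = -(-182)*(116 + 522 + 810 - 702 - 3159 + 3645)/3 - 59 = -(-182)*1232/3 - 59 = -182*(-1232/3) - 59 = 224224/3 - 59 = 224047/3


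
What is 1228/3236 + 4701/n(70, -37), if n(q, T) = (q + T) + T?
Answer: -3801881/3236 ≈ -1174.9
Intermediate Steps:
n(q, T) = q + 2*T (n(q, T) = (T + q) + T = q + 2*T)
1228/3236 + 4701/n(70, -37) = 1228/3236 + 4701/(70 + 2*(-37)) = 1228*(1/3236) + 4701/(70 - 74) = 307/809 + 4701/(-4) = 307/809 + 4701*(-¼) = 307/809 - 4701/4 = -3801881/3236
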